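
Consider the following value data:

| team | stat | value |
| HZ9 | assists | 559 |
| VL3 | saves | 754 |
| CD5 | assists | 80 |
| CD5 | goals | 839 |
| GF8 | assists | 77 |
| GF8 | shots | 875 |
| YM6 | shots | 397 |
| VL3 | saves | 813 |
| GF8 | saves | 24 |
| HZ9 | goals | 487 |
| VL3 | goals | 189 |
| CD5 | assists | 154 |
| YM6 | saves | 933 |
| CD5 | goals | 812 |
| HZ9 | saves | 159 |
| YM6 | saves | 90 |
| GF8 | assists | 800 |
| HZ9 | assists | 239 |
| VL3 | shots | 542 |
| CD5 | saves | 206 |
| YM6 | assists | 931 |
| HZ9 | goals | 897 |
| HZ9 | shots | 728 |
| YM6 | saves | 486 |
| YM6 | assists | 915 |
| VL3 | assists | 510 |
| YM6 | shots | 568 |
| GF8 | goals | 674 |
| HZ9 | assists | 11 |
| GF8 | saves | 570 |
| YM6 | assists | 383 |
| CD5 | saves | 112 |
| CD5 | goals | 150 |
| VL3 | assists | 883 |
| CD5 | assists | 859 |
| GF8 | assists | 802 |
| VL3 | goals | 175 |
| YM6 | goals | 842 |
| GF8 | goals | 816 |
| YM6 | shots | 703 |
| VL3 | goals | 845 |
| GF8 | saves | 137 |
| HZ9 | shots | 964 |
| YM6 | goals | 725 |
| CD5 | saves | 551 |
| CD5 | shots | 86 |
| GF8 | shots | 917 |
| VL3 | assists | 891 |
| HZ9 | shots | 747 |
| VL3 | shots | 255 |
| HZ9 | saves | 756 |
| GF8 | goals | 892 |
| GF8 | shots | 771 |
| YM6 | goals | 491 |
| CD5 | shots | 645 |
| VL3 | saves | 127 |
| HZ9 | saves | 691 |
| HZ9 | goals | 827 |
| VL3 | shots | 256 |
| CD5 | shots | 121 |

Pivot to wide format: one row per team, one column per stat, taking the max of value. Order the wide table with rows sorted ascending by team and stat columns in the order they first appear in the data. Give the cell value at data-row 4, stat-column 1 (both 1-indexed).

With rows sorted ascending by team, row 4 is team=VL3. stat columns in first-appearance order: assists, saves, goals, shots; column 1 is assists.
Long rows with team=VL3, stat=assists: max(510, 883, 891) = 891.

891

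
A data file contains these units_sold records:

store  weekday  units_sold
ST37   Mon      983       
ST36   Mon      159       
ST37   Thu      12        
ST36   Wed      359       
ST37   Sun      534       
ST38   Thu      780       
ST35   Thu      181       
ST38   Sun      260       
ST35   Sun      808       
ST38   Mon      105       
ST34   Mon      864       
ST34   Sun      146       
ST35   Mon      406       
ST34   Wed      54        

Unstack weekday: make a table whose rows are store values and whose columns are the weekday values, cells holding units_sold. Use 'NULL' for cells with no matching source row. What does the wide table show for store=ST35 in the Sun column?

808

The long row with store=ST35, weekday=Sun has units_sold=808.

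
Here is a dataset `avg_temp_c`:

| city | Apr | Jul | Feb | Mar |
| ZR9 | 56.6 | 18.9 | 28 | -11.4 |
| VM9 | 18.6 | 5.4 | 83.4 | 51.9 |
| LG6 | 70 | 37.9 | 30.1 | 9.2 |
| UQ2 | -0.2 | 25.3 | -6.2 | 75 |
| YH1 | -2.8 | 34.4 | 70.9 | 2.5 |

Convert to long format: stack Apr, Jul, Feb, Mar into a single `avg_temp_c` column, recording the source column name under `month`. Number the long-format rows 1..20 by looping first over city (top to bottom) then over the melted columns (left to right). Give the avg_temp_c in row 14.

20 rows total (5 × 4). Row 14: index ⌊(14-1)/4⌋ = 3 into city → UQ2; (14-1) mod 4 = 1 into the melted columns → Jul.
So row 14 is (UQ2, Jul, 25.3); avg_temp_c = 25.3.

25.3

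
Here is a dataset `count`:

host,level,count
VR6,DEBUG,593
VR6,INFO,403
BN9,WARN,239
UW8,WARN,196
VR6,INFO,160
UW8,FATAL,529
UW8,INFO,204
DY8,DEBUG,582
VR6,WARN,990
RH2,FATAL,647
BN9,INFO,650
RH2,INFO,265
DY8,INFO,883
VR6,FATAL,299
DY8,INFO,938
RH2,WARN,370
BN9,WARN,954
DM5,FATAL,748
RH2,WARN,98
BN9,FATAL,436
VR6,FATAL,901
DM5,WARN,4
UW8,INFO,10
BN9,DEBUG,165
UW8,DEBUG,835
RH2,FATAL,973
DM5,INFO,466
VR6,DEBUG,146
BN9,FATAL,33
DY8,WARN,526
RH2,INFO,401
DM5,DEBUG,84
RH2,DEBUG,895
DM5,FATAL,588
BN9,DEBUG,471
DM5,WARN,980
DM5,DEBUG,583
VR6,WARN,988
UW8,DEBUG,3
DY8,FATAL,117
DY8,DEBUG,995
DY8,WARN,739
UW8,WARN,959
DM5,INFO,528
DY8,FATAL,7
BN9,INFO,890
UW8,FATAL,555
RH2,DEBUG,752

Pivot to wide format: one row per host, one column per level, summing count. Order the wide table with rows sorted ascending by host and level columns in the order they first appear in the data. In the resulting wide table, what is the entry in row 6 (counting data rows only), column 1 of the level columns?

With rows sorted ascending by host, row 6 is host=VR6. level columns in first-appearance order: DEBUG, INFO, WARN, FATAL; column 1 is DEBUG.
Long rows with host=VR6, level=DEBUG: 593 + 146 = 739.

739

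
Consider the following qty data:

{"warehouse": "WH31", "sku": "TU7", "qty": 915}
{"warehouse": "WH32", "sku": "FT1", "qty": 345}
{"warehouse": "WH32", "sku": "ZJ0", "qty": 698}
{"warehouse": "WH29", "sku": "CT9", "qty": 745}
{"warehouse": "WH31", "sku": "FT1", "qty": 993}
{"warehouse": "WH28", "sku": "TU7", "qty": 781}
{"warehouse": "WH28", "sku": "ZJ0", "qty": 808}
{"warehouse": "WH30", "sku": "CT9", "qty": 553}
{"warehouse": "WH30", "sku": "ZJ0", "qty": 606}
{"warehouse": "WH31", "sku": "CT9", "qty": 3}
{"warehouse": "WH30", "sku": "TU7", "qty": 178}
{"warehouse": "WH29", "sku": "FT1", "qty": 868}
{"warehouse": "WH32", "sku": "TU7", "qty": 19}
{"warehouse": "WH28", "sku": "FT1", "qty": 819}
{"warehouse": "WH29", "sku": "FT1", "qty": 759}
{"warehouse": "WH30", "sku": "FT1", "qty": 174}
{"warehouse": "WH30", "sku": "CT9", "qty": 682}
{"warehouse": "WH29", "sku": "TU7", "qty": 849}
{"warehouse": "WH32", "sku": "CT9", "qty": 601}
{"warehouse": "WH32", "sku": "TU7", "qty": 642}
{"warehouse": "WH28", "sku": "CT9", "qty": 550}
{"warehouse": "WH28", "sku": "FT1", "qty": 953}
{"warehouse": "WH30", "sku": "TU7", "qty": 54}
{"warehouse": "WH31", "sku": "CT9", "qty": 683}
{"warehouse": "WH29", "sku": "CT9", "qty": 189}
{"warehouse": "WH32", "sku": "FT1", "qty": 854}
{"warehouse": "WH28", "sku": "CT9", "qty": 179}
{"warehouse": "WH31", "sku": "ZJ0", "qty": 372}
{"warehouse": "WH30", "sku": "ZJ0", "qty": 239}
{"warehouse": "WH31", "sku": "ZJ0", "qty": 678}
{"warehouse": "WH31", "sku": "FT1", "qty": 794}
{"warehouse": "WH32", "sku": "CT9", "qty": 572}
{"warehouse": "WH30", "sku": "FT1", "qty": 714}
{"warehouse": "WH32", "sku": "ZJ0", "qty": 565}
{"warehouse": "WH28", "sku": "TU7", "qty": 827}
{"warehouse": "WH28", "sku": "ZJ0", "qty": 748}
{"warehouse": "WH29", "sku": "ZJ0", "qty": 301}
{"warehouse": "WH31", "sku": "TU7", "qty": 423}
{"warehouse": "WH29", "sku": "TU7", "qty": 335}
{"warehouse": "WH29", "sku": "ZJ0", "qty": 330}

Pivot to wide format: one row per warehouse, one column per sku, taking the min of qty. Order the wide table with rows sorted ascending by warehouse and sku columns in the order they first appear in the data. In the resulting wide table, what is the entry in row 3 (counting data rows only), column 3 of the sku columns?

239

With rows sorted ascending by warehouse, row 3 is warehouse=WH30. sku columns in first-appearance order: TU7, FT1, ZJ0, CT9; column 3 is ZJ0.
Long rows with warehouse=WH30, sku=ZJ0: min(606, 239) = 239.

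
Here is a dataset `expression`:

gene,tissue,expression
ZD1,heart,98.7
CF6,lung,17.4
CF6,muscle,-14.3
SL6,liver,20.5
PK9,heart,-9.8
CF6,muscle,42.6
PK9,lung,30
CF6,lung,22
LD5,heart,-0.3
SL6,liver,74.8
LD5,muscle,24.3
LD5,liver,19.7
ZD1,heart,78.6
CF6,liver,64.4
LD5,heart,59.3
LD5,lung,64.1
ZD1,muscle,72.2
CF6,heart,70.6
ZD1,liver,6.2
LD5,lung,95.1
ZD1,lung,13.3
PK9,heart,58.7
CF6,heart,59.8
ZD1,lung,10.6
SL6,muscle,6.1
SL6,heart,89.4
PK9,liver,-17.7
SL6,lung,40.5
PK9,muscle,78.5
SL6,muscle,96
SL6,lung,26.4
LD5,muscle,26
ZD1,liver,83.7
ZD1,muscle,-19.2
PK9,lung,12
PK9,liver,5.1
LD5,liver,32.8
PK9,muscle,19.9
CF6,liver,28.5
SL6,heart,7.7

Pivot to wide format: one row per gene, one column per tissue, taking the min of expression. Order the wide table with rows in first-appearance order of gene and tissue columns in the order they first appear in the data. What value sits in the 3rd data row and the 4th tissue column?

With rows in first-appearance order of gene, row 3 is gene=SL6. tissue columns in first-appearance order: heart, lung, muscle, liver; column 4 is liver.
Long rows with gene=SL6, tissue=liver: min(20.5, 74.8) = 20.5.

20.5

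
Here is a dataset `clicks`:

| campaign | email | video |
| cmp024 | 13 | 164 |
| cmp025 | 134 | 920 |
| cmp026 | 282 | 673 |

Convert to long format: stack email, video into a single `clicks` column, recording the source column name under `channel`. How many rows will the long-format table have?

6

3 campaign values × 2 melted columns = 6 rows.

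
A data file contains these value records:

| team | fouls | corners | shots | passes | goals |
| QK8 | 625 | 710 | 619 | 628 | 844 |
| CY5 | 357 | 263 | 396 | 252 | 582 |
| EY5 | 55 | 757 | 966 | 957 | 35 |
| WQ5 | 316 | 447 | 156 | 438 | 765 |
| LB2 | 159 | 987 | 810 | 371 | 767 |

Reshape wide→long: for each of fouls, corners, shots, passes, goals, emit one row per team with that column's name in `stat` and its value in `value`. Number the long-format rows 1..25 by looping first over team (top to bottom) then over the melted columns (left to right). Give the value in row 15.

35

25 rows total (5 × 5). Row 15: index ⌊(15-1)/5⌋ = 2 into team → EY5; (15-1) mod 5 = 4 into the melted columns → goals.
So row 15 is (EY5, goals, 35); value = 35.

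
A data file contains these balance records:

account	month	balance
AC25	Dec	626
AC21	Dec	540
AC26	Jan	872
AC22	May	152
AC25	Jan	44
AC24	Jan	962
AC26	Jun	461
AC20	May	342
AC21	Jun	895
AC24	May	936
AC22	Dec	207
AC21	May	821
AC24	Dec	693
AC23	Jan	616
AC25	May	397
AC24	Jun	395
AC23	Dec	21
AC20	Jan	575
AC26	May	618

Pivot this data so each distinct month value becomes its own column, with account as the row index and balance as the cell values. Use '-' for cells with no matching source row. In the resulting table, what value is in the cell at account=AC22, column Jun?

-

No long-format row has account=AC22 and month=Jun, so the cell is -.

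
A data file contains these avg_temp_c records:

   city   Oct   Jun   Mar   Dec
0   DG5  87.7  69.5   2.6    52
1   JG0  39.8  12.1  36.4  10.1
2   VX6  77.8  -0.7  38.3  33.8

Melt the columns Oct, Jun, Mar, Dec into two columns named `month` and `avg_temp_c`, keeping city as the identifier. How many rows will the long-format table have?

3 city values × 4 melted columns = 12 rows.

12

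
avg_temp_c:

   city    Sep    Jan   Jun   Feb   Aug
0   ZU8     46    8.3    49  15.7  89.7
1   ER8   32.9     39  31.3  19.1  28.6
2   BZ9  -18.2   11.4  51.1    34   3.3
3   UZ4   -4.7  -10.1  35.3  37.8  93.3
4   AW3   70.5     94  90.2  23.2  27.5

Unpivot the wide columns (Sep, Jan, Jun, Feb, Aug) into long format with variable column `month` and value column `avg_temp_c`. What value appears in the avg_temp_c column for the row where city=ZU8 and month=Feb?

Unpivoting turns each (city, wide-column) pair into one long row.
The wide cell at row ZU8, column Feb holds 15.7, so the long row (ZU8, Feb) has avg_temp_c=15.7.

15.7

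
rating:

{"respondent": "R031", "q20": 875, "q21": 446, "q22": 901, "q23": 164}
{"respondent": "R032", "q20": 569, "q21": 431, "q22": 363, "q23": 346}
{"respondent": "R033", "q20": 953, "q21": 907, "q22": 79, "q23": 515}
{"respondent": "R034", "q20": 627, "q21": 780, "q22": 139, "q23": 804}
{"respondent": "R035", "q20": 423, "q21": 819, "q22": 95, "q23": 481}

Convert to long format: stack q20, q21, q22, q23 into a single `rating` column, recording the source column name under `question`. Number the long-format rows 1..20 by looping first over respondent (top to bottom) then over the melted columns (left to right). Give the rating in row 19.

20 rows total (5 × 4). Row 19: index ⌊(19-1)/4⌋ = 4 into respondent → R035; (19-1) mod 4 = 2 into the melted columns → q22.
So row 19 is (R035, q22, 95); rating = 95.

95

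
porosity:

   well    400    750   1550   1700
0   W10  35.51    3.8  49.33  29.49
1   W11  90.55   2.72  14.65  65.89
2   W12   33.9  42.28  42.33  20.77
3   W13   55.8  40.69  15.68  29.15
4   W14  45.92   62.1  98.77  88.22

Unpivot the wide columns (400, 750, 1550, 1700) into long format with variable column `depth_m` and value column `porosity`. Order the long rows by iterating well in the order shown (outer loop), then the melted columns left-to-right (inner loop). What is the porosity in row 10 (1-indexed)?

20 rows total (5 × 4). Row 10: index ⌊(10-1)/4⌋ = 2 into well → W12; (10-1) mod 4 = 1 into the melted columns → 750.
So row 10 is (W12, 750, 42.28); porosity = 42.28.

42.28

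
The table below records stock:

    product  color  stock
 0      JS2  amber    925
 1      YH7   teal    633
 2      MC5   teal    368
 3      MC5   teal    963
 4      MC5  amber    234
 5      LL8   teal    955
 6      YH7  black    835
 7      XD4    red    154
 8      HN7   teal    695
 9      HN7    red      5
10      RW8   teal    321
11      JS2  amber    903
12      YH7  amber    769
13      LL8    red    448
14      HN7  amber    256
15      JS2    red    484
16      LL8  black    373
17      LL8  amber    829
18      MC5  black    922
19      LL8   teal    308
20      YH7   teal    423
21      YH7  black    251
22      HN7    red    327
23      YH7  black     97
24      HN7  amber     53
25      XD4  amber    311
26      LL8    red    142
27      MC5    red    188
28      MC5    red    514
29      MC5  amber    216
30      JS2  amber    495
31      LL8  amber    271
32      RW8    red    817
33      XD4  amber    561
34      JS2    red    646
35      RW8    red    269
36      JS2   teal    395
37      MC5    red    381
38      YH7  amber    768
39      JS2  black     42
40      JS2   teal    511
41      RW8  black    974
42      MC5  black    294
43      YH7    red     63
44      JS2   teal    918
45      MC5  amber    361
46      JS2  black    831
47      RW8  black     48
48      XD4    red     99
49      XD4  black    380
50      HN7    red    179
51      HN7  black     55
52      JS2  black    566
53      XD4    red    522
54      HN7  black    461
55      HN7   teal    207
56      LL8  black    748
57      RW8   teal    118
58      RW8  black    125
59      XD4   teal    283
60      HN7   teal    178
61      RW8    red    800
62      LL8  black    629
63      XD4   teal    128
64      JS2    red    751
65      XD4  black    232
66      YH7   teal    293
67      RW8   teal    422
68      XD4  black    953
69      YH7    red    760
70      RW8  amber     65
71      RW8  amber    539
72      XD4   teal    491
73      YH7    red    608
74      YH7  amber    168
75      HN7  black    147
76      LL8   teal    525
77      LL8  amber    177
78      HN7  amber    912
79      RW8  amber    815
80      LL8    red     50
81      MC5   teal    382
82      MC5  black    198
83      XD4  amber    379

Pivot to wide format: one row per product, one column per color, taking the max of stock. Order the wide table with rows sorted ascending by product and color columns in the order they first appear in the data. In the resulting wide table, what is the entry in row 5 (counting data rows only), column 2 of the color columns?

With rows sorted ascending by product, row 5 is product=RW8. color columns in first-appearance order: amber, teal, black, red; column 2 is teal.
Long rows with product=RW8, color=teal: max(321, 118, 422) = 422.

422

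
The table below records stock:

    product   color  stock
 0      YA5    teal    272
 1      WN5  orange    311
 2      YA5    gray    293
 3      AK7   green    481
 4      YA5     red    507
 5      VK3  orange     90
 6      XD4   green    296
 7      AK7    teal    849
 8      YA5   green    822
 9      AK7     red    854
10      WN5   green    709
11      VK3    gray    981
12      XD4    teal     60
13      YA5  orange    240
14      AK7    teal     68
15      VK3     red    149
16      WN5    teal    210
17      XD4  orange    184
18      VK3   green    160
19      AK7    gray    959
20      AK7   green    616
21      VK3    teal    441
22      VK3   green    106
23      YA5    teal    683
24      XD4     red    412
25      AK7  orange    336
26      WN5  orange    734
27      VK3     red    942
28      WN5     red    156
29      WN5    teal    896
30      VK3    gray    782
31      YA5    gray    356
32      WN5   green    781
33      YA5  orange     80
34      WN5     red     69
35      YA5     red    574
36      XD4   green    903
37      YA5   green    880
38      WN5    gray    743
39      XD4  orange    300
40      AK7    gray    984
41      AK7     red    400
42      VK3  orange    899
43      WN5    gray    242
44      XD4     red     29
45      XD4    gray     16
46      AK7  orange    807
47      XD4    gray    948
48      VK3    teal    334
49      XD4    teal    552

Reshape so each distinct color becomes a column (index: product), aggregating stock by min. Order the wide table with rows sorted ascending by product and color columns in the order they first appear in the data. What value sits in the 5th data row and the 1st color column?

With rows sorted ascending by product, row 5 is product=YA5. color columns in first-appearance order: teal, orange, gray, green, red; column 1 is teal.
Long rows with product=YA5, color=teal: min(272, 683) = 272.

272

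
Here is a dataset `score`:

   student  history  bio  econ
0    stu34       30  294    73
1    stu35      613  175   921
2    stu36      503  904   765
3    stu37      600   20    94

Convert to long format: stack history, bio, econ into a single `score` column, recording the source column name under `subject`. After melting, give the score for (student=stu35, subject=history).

613

Unpivoting turns each (student, wide-column) pair into one long row.
The wide cell at row stu35, column history holds 613, so the long row (stu35, history) has score=613.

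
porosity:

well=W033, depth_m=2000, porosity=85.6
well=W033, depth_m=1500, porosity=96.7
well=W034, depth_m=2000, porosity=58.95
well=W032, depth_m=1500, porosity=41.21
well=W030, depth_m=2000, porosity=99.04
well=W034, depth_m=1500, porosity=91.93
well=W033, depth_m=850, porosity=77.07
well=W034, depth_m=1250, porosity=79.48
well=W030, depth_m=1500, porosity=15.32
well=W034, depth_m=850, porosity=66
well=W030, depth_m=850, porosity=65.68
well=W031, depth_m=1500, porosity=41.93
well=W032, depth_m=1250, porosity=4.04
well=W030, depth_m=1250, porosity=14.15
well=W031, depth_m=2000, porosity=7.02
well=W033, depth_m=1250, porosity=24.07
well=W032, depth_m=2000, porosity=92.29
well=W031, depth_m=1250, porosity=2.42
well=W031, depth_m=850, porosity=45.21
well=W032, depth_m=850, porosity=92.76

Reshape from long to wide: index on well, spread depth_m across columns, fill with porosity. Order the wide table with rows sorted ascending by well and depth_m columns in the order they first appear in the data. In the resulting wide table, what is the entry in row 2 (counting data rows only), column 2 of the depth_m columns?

With rows sorted ascending by well, row 2 is well=W031. depth_m columns in first-appearance order: 2000, 1500, 850, 1250; column 2 is 1500.
Long rows with well=W031, depth_m=1500: porosity = 41.93.

41.93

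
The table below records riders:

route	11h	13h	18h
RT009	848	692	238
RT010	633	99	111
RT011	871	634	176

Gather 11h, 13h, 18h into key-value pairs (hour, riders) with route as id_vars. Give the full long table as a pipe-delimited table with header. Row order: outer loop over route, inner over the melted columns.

| route | hour | riders |
| RT009 | 11h | 848 |
| RT009 | 13h | 692 |
| RT009 | 18h | 238 |
| RT010 | 11h | 633 |
| RT010 | 13h | 99 |
| RT010 | 18h | 111 |
| RT011 | 11h | 871 |
| RT011 | 13h | 634 |
| RT011 | 18h | 176 |

Each (route, column) pair becomes one row: 3 × 3 = 9 rows.
For example, (RT009, 11h) → riders=848.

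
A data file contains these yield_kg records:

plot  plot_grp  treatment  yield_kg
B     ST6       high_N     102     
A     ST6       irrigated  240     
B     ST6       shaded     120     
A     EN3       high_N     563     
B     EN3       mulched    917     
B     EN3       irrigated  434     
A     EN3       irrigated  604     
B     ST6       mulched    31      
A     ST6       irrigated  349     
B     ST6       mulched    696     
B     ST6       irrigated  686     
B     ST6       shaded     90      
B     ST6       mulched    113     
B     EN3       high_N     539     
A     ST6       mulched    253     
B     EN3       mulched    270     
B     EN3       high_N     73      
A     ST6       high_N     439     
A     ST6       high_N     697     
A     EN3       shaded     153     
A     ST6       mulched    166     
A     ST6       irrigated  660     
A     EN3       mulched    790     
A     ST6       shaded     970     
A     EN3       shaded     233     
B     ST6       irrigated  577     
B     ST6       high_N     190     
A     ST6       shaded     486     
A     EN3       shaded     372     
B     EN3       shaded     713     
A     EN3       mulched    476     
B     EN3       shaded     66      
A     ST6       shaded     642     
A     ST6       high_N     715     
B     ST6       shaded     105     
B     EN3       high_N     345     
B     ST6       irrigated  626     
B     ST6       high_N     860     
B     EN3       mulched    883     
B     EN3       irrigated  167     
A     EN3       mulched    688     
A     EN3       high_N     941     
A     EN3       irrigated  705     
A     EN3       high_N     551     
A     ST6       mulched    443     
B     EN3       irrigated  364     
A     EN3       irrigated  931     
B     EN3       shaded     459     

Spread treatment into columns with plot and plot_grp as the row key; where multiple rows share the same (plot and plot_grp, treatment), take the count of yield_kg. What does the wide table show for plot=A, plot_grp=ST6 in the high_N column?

3

Rows with plot=A, plot_grp=ST6 and treatment=high_N: yield_kg values are 439, 697, 715.
3 rows match — count = 3.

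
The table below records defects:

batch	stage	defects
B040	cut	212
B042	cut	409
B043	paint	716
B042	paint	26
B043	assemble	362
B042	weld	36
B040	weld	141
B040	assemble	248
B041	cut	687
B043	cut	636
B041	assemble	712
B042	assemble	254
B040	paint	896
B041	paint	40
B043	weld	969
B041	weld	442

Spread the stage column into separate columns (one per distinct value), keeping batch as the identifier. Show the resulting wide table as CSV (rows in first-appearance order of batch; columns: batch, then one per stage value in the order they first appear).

Columns: batch plus the 4 distinct stage values (cut, paint, assemble, weld).
For example, row B040 column cut takes defects=212 from the long row (B040, cut).

batch,cut,paint,assemble,weld
B040,212,896,248,141
B042,409,26,254,36
B043,636,716,362,969
B041,687,40,712,442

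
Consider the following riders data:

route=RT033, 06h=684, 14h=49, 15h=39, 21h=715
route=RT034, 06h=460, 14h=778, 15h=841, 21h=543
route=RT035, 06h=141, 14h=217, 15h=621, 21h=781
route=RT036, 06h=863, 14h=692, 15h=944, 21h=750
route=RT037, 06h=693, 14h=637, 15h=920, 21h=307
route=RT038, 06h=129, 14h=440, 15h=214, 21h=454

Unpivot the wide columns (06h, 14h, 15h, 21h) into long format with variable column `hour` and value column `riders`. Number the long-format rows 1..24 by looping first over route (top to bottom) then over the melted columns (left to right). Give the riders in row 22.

440

24 rows total (6 × 4). Row 22: index ⌊(22-1)/4⌋ = 5 into route → RT038; (22-1) mod 4 = 1 into the melted columns → 14h.
So row 22 is (RT038, 14h, 440); riders = 440.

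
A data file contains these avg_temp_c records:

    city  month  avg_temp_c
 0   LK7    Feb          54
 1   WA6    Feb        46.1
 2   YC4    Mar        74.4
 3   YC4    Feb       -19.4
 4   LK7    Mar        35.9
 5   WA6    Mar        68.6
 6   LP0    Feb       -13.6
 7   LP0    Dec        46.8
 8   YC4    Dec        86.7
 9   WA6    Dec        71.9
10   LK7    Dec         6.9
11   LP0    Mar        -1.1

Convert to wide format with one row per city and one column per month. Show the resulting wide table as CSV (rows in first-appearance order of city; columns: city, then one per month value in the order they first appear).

Columns: city plus the 3 distinct month values (Feb, Mar, Dec).
For example, row LK7 column Feb takes avg_temp_c=54 from the long row (LK7, Feb).

city,Feb,Mar,Dec
LK7,54,35.9,6.9
WA6,46.1,68.6,71.9
YC4,-19.4,74.4,86.7
LP0,-13.6,-1.1,46.8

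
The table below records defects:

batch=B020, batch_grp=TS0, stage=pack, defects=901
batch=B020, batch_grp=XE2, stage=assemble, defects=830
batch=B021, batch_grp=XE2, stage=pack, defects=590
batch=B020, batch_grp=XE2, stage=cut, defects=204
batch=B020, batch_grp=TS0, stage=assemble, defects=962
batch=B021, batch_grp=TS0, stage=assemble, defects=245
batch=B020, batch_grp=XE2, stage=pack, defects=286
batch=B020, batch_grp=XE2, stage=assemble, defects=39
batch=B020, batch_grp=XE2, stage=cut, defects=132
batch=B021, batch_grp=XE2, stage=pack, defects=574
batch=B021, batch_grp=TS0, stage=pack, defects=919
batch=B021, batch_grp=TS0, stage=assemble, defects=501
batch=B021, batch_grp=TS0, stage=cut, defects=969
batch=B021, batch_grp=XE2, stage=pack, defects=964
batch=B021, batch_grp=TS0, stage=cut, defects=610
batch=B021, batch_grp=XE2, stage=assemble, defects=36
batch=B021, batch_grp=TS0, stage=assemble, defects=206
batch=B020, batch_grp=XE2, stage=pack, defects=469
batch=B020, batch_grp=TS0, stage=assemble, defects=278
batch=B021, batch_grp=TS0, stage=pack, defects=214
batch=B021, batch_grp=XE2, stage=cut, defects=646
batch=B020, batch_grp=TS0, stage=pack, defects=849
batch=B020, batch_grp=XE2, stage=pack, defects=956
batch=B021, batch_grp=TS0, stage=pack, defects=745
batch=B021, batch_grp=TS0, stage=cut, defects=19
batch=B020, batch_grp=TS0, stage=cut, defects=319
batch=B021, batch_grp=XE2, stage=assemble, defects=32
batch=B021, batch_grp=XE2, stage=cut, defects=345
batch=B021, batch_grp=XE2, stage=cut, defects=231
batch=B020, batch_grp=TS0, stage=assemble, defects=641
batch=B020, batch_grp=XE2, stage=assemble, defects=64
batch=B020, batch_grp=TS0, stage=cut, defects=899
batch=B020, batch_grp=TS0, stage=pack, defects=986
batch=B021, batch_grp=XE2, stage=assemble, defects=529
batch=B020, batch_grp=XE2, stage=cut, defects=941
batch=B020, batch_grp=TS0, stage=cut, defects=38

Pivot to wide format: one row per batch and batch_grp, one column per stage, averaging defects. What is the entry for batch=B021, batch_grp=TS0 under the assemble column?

317.33

Rows with batch=B021, batch_grp=TS0 and stage=assemble: defects values are 245, 501, 206.
(245 + 501 + 206) / 3 = 317.33.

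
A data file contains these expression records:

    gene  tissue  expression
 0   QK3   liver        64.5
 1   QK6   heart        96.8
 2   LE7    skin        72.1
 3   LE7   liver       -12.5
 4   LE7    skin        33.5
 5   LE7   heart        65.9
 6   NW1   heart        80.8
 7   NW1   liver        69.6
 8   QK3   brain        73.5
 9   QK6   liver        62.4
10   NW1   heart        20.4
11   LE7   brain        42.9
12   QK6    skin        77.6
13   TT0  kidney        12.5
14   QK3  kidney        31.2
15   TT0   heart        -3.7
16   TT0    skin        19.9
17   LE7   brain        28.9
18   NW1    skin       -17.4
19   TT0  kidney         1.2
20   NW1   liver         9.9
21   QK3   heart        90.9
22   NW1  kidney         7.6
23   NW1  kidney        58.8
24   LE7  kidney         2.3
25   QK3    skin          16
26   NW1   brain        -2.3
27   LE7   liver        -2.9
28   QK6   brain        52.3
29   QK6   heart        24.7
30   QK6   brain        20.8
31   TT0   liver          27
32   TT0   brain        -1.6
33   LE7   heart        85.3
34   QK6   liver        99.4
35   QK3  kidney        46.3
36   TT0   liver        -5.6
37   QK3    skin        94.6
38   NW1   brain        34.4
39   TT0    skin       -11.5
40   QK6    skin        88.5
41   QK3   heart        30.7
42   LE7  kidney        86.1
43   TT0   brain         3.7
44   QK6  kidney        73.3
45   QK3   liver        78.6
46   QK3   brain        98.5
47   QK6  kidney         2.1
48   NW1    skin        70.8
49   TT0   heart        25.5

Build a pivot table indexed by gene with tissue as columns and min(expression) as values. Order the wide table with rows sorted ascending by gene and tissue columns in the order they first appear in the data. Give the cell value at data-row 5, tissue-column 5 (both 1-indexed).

1.2

With rows sorted ascending by gene, row 5 is gene=TT0. tissue columns in first-appearance order: liver, heart, skin, brain, kidney; column 5 is kidney.
Long rows with gene=TT0, tissue=kidney: min(12.5, 1.2) = 1.2.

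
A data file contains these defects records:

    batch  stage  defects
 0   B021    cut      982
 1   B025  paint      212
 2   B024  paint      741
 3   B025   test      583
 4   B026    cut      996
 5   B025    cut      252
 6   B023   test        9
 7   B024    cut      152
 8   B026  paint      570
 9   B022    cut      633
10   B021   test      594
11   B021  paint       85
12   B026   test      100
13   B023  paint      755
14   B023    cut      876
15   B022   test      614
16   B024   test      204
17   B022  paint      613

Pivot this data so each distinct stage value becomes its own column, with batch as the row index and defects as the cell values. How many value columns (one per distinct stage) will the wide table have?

3

3 distinct stage values: test, cut, paint.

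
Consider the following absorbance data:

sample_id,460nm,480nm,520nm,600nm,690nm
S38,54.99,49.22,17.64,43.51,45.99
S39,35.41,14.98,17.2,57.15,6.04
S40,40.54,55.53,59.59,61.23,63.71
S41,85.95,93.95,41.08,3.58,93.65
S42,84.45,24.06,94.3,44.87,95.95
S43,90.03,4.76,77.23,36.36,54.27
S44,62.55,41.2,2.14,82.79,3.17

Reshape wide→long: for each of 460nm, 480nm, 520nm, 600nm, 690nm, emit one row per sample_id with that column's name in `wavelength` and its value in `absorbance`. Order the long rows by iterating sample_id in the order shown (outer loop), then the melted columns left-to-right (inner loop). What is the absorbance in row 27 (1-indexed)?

35 rows total (7 × 5). Row 27: index ⌊(27-1)/5⌋ = 5 into sample_id → S43; (27-1) mod 5 = 1 into the melted columns → 480nm.
So row 27 is (S43, 480nm, 4.76); absorbance = 4.76.

4.76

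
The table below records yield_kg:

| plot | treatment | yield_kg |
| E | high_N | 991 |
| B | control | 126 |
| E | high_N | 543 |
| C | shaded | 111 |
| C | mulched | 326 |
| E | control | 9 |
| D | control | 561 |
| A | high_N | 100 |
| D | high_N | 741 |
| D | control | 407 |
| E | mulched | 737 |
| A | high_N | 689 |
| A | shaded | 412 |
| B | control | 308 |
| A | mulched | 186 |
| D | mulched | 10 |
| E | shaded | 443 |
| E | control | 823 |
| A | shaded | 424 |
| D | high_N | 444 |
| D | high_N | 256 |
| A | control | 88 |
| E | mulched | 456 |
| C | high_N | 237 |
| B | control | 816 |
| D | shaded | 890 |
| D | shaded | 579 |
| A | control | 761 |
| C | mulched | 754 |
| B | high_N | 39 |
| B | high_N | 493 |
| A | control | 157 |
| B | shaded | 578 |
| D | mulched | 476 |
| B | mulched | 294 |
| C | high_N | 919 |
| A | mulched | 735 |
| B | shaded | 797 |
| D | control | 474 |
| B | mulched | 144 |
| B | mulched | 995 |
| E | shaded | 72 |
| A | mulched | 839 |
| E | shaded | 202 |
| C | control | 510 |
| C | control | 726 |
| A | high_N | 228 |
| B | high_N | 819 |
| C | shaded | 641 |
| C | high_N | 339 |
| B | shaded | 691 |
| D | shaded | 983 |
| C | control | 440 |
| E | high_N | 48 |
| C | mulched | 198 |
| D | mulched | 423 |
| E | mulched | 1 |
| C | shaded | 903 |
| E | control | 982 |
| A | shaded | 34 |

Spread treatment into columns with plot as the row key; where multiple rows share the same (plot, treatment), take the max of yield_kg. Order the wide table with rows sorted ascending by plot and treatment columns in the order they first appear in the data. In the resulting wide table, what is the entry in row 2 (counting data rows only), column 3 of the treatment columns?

797

With rows sorted ascending by plot, row 2 is plot=B. treatment columns in first-appearance order: high_N, control, shaded, mulched; column 3 is shaded.
Long rows with plot=B, treatment=shaded: max(578, 797, 691) = 797.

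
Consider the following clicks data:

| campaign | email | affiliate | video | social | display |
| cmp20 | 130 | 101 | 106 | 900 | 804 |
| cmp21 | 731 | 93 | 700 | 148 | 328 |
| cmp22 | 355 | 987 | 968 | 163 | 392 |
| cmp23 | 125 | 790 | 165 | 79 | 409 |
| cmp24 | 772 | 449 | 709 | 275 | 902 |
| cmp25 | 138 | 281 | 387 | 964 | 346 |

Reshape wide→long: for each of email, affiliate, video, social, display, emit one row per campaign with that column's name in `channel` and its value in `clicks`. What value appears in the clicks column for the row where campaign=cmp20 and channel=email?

130

Unpivoting turns each (campaign, wide-column) pair into one long row.
The wide cell at row cmp20, column email holds 130, so the long row (cmp20, email) has clicks=130.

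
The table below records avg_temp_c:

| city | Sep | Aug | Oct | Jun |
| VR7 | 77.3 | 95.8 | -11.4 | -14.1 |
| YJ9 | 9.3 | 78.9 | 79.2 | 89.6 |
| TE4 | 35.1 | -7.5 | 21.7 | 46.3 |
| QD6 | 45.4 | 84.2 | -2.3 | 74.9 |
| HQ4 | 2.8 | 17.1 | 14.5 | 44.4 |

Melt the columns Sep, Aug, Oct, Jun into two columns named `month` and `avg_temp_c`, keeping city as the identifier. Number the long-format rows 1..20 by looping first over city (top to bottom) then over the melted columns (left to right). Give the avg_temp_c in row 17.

20 rows total (5 × 4). Row 17: index ⌊(17-1)/4⌋ = 4 into city → HQ4; (17-1) mod 4 = 0 into the melted columns → Sep.
So row 17 is (HQ4, Sep, 2.8); avg_temp_c = 2.8.

2.8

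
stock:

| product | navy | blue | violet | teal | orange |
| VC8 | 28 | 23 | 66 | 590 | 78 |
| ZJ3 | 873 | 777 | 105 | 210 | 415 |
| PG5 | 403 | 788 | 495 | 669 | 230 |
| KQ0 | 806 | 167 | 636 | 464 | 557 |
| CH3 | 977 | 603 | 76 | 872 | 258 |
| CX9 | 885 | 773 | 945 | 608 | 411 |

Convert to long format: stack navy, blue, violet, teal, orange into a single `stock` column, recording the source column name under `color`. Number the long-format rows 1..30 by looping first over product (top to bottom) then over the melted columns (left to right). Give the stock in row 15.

230

30 rows total (6 × 5). Row 15: index ⌊(15-1)/5⌋ = 2 into product → PG5; (15-1) mod 5 = 4 into the melted columns → orange.
So row 15 is (PG5, orange, 230); stock = 230.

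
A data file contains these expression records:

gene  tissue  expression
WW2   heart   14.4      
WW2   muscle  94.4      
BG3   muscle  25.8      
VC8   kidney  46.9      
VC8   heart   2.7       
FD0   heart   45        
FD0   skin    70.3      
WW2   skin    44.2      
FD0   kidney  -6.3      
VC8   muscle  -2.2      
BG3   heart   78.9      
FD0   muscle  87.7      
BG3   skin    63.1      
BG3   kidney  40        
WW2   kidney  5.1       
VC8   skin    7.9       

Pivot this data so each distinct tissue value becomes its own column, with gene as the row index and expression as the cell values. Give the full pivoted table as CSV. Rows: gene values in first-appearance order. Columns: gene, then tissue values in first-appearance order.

gene,heart,muscle,kidney,skin
WW2,14.4,94.4,5.1,44.2
BG3,78.9,25.8,40,63.1
VC8,2.7,-2.2,46.9,7.9
FD0,45,87.7,-6.3,70.3

Columns: gene plus the 4 distinct tissue values (heart, muscle, kidney, skin).
For example, row WW2 column heart takes expression=14.4 from the long row (WW2, heart).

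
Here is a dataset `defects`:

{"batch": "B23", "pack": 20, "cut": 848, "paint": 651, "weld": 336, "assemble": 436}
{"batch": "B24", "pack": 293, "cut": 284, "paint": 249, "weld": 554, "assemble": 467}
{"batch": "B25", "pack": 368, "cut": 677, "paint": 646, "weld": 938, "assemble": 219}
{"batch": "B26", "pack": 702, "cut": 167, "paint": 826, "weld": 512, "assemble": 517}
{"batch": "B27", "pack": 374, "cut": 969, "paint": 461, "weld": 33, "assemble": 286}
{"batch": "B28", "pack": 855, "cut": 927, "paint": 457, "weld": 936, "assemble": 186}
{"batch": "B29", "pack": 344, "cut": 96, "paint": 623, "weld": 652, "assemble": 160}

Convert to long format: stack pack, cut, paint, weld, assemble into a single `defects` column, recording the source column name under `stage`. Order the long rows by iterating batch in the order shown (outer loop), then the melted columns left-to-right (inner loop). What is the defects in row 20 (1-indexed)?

517

35 rows total (7 × 5). Row 20: index ⌊(20-1)/5⌋ = 3 into batch → B26; (20-1) mod 5 = 4 into the melted columns → assemble.
So row 20 is (B26, assemble, 517); defects = 517.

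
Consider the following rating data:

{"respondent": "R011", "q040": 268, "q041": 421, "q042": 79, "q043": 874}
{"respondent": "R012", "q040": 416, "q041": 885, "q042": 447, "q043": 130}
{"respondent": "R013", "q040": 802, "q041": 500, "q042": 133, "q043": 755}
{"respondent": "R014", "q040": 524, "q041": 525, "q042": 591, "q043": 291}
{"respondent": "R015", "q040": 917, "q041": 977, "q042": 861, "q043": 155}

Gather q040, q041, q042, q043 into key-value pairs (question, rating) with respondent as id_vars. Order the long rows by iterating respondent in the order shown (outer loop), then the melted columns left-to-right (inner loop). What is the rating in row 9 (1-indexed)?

802

20 rows total (5 × 4). Row 9: index ⌊(9-1)/4⌋ = 2 into respondent → R013; (9-1) mod 4 = 0 into the melted columns → q040.
So row 9 is (R013, q040, 802); rating = 802.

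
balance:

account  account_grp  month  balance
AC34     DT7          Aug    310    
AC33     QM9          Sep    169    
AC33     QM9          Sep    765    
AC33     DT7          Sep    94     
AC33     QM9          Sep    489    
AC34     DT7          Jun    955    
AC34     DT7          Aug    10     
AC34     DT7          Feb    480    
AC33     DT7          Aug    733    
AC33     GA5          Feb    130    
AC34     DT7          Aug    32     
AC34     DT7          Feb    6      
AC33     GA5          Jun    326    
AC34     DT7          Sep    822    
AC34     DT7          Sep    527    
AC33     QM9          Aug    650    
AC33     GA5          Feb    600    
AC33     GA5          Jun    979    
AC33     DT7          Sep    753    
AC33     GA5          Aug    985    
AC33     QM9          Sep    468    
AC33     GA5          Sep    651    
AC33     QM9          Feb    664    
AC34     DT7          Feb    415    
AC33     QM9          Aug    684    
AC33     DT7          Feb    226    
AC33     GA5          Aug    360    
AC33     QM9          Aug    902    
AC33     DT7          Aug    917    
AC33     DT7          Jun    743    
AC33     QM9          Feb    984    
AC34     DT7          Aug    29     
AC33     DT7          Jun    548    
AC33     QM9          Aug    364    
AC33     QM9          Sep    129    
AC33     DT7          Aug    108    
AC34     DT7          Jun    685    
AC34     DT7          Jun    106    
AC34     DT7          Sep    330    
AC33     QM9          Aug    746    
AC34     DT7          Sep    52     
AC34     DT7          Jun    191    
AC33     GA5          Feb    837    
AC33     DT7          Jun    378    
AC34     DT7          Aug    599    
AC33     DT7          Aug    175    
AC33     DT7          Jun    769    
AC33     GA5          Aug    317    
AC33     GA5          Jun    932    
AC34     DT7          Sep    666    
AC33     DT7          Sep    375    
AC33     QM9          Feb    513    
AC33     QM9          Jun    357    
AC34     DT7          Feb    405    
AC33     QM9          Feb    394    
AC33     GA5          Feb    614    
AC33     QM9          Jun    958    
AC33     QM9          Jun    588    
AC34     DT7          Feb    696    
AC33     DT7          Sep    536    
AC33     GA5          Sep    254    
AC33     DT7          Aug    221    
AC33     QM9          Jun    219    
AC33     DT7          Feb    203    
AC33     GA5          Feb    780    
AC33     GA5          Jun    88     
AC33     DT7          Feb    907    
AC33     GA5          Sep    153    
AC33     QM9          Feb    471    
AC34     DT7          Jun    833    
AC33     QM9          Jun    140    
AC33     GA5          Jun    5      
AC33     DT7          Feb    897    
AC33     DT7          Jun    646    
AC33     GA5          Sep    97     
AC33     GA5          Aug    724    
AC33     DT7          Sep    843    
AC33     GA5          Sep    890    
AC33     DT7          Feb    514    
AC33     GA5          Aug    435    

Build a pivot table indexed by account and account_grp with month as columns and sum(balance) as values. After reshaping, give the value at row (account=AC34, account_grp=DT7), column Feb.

2002

Rows with account=AC34, account_grp=DT7 and month=Feb: balance values are 480, 6, 415, 405, 696.
480 + 6 + 415 + 405 + 696 = 2002.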